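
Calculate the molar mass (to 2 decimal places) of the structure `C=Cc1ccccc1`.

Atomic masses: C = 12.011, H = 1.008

Molecular formula: C8H8.
M = 8×12.011 + 8×1.008 = 104.15 g/mol.

104.15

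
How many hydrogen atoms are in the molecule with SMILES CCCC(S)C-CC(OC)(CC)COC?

26

Hydrogens are implicit in SMILES; fill each atom to its normal valence:
  6 × C: 2 H each → 12
  4 × C: 3 H each → 12
  2 × O: no H
  1 × C: 1 H
  1 × C: no H
  1 × S: 1 H
  Total hydrogens = 26.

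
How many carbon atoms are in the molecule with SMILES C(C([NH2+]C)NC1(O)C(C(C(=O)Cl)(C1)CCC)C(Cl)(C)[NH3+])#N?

13

The symbol for carbon appears 13 times in the SMILES. (Cl is a single chlorine, not C + l.)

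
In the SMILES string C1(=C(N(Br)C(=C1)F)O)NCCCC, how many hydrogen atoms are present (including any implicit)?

Hydrogens are implicit in SMILES; fill each atom to its normal valence:
  3 × C: 2 H each → 6
  3 × C (aromatic): no H
  1 × Br: no H
  1 × C: 3 H
  1 × C (aromatic): 1 H
  1 × F: no H
  1 × N: 1 H
  1 × N (aromatic): no H
  1 × O: 1 H
  Total hydrogens = 12.

12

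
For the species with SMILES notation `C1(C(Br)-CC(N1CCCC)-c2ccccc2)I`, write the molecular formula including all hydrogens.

C14H19BrIN

Heavy atoms from the SMILES: 1 Br, 14 C, 1 I, 1 N.
Implicit hydrogens by atom environment:
  5 × C (aromatic): 1 H each → 5
  4 × C: 2 H each → 8
  3 × C: 1 H each → 3
  1 × Br: no H
  1 × C: 3 H
  1 × C (aromatic): no H
  1 × I: no H
  1 × N: no H
  Total hydrogens = 19.
Molecular formula: C14H19BrIN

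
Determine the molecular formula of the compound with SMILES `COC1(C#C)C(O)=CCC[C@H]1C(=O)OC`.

Heavy atoms from the SMILES: 11 C, 4 O.
Implicit hydrogens by atom environment:
  4 × C: no H
  3 × C: 1 H each → 3
  3 × O: no H
  2 × C: 3 H each → 6
  2 × C: 2 H each → 4
  1 × O: 1 H
  Total hydrogens = 14.
Molecular formula: C11H14O4

C11H14O4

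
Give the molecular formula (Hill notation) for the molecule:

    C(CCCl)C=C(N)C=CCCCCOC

Heavy atoms from the SMILES: 12 C, 1 Cl, 1 N, 1 O.
Implicit hydrogens by atom environment:
  7 × C: 2 H each → 14
  3 × C: 1 H each → 3
  1 × C: 3 H
  1 × C: no H
  1 × Cl: no H
  1 × N: 2 H
  1 × O: no H
  Total hydrogens = 22.
Molecular formula: C12H22ClNO

C12H22ClNO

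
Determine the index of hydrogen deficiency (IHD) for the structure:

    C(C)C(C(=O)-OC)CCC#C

3

Molecular formula from the SMILES: C9H14O2.
DoU = (2C + 2 + N − H − X)/2 = (2·9 + 2 + 0 − 14 − 0)/2 = 6/2 = 3.
(Structurally: 0 ring(s) + 3 π bond(s) = 3.)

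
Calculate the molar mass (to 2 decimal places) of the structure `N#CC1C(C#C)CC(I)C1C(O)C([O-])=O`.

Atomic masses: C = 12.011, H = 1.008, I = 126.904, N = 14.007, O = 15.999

318.09

Molecular formula: C10H9INO3-.
M = 10×12.011 + 9×1.008 + 1×126.904 + 1×14.007 + 3×15.999 = 318.09 g/mol.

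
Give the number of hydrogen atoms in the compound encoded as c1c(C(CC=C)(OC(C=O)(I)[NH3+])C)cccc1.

Hydrogens are implicit in SMILES; fill each atom to its normal valence:
  5 × C (aromatic): 1 H each → 5
  2 × C: 2 H each → 4
  2 × C: 1 H each → 2
  2 × C: no H
  2 × O: no H
  1 × C: 3 H
  1 × C (aromatic): no H
  1 × I: no H
  1 × N (charge +1): 3 H
  Total hydrogens = 17.

17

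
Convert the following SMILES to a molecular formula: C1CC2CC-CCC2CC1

Heavy atoms from the SMILES: 10 C.
Implicit hydrogens by atom environment:
  8 × C: 2 H each → 16
  2 × C: 1 H each → 2
  Total hydrogens = 18.
Molecular formula: C10H18

C10H18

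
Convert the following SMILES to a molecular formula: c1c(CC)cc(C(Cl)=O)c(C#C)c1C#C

C13H9ClO

Heavy atoms from the SMILES: 13 C, 1 Cl, 1 O.
Implicit hydrogens by atom environment:
  4 × C (aromatic): no H
  3 × C: no H
  2 × C (aromatic): 1 H each → 2
  2 × C: 1 H each → 2
  1 × C: 3 H
  1 × C: 2 H
  1 × Cl: no H
  1 × O: no H
  Total hydrogens = 9.
Molecular formula: C13H9ClO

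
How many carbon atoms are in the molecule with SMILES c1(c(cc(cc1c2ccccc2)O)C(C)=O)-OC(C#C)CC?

The symbol for carbon appears 19 times in the SMILES. Lowercase c denotes aromatic carbon and counts toward C.

19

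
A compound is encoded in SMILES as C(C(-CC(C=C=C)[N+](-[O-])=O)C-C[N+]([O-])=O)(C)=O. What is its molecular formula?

Heavy atoms from the SMILES: 10 C, 2 N, 5 O.
Implicit hydrogens by atom environment:
  4 × C: 2 H each → 8
  3 × C: 1 H each → 3
  3 × O: no H
  2 × C: no H
  2 × N (charge +1): no H
  2 × O (charge -1): no H
  1 × C: 3 H
  Total hydrogens = 14.
Molecular formula: C10H14N2O5

C10H14N2O5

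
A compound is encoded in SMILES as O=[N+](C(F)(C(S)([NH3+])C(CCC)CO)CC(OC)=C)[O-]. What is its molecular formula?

C11H22FN2O4S+

Heavy atoms from the SMILES: 11 C, 1 F, 2 N, 4 O, 1 S.
Implicit hydrogens by atom environment:
  5 × C: 2 H each → 10
  3 × C: no H
  2 × C: 3 H each → 6
  2 × O: no H
  1 × C: 1 H
  1 × F: no H
  1 × N (charge +1): 3 H
  1 × N (charge +1): no H
  1 × O: 1 H
  1 × O (charge -1): no H
  1 × S: 1 H
  Total hydrogens = 22.
Net charge +1.
Molecular formula: C11H22FN2O4S+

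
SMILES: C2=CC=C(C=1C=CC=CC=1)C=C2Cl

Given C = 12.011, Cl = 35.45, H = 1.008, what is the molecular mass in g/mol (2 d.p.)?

188.65

Molecular formula: C12H9Cl.
M = 12×12.011 + 1×35.45 + 9×1.008 = 188.65 g/mol.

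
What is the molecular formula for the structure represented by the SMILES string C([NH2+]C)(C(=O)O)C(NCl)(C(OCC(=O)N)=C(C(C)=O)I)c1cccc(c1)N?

Heavy atoms from the SMILES: 16 C, 1 Cl, 1 I, 4 N, 5 O.
Implicit hydrogens by atom environment:
  6 × C: no H
  4 × C (aromatic): 1 H each → 4
  4 × O: no H
  2 × C: 3 H each → 6
  2 × C (aromatic): no H
  2 × N: 2 H each → 4
  1 × C: 2 H
  1 × C: 1 H
  1 × Cl: no H
  1 × I: no H
  1 × N (charge +1): 2 H
  1 × N: 1 H
  1 × O: 1 H
  Total hydrogens = 21.
Net charge +1.
Molecular formula: C16H21ClIN4O5+

C16H21ClIN4O5+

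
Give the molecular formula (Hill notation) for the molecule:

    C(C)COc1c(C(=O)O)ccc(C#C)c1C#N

C13H11NO3

Heavy atoms from the SMILES: 13 C, 1 N, 3 O.
Implicit hydrogens by atom environment:
  4 × C (aromatic): no H
  3 × C: no H
  2 × C: 2 H each → 4
  2 × C (aromatic): 1 H each → 2
  2 × O: no H
  1 × C: 3 H
  1 × C: 1 H
  1 × N: no H
  1 × O: 1 H
  Total hydrogens = 11.
Molecular formula: C13H11NO3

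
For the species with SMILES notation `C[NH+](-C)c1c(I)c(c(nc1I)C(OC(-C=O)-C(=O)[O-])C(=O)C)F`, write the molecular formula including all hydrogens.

Heavy atoms from the SMILES: 13 C, 1 F, 2 I, 2 N, 5 O.
Implicit hydrogens by atom environment:
  5 × C (aromatic): no H
  4 × O: no H
  3 × C: 3 H each → 9
  3 × C: 1 H each → 3
  2 × C: no H
  2 × I: no H
  1 × F: no H
  1 × N (charge +1): 1 H
  1 × N (aromatic): no H
  1 × O (charge -1): no H
  Total hydrogens = 13.
Molecular formula: C13H13FI2N2O5

C13H13FI2N2O5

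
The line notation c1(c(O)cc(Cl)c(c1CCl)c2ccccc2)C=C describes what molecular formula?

C15H12Cl2O

Heavy atoms from the SMILES: 15 C, 2 Cl, 1 O.
Implicit hydrogens by atom environment:
  6 × C (aromatic): 1 H each → 6
  6 × C (aromatic): no H
  2 × C: 2 H each → 4
  2 × Cl: no H
  1 × C: 1 H
  1 × O: 1 H
  Total hydrogens = 12.
Molecular formula: C15H12Cl2O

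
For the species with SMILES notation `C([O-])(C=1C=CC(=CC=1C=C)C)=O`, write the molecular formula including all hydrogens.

C10H9O2-

Heavy atoms from the SMILES: 10 C, 2 O.
Implicit hydrogens by atom environment:
  3 × C (aromatic): 1 H each → 3
  3 × C (aromatic): no H
  1 × C: 3 H
  1 × C: 2 H
  1 × C: 1 H
  1 × C: no H
  1 × O: no H
  1 × O (charge -1): no H
  Total hydrogens = 9.
Net charge -1.
Molecular formula: C10H9O2-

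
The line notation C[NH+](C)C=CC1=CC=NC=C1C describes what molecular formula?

C10H15N2+

Heavy atoms from the SMILES: 10 C, 2 N.
Implicit hydrogens by atom environment:
  3 × C: 3 H each → 9
  3 × C (aromatic): 1 H each → 3
  2 × C: 1 H each → 2
  2 × C (aromatic): no H
  1 × N (charge +1): 1 H
  1 × N (aromatic): no H
  Total hydrogens = 15.
Net charge +1.
Molecular formula: C10H15N2+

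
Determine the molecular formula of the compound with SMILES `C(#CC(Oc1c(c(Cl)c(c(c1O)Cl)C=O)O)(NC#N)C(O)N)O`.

Heavy atoms from the SMILES: 12 C, 2 Cl, 3 N, 6 O.
Implicit hydrogens by atom environment:
  6 × C (aromatic): no H
  4 × C: no H
  4 × O: 1 H each → 4
  2 × C: 1 H each → 2
  2 × Cl: no H
  2 × O: no H
  1 × N: 2 H
  1 × N: 1 H
  1 × N: no H
  Total hydrogens = 9.
Molecular formula: C12H9Cl2N3O6

C12H9Cl2N3O6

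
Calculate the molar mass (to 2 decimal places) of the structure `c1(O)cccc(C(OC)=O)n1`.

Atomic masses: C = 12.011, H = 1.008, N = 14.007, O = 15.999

153.14

Molecular formula: C7H7NO3.
M = 7×12.011 + 7×1.008 + 1×14.007 + 3×15.999 = 153.14 g/mol.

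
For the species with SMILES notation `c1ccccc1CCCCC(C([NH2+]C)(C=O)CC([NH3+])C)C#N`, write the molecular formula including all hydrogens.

[C18H29N3O]2+

Heavy atoms from the SMILES: 18 C, 3 N, 1 O.
Implicit hydrogens by atom environment:
  5 × C: 2 H each → 10
  5 × C (aromatic): 1 H each → 5
  3 × C: 1 H each → 3
  2 × C: 3 H each → 6
  2 × C: no H
  1 × C (aromatic): no H
  1 × N (charge +1): 3 H
  1 × N (charge +1): 2 H
  1 × N: no H
  1 × O: no H
  Total hydrogens = 29.
Net charge +2.
Molecular formula: [C18H29N3O]2+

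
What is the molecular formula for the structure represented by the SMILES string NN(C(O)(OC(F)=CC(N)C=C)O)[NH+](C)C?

Heavy atoms from the SMILES: 8 C, 1 F, 4 N, 3 O.
Implicit hydrogens by atom environment:
  3 × C: 1 H each → 3
  2 × C: 3 H each → 6
  2 × C: no H
  2 × N: 2 H each → 4
  2 × O: 1 H each → 2
  1 × C: 2 H
  1 × F: no H
  1 × N (charge +1): 1 H
  1 × N: no H
  1 × O: no H
  Total hydrogens = 18.
Net charge +1.
Molecular formula: C8H18FN4O3+

C8H18FN4O3+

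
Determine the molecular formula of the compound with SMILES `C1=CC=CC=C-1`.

Heavy atoms from the SMILES: 6 C.
Implicit hydrogens by atom environment:
  6 × C (aromatic): 1 H each → 6
  Total hydrogens = 6.
Molecular formula: C6H6

C6H6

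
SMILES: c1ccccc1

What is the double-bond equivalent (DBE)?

4

Molecular formula from the SMILES: C6H6.
DoU = (2C + 2 + N − H − X)/2 = (2·6 + 2 + 0 − 6 − 0)/2 = 8/2 = 4.
(Structurally: 1 ring(s) + 3 π bond(s) = 4.)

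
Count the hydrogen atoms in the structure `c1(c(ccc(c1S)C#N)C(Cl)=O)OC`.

Hydrogens are implicit in SMILES; fill each atom to its normal valence:
  4 × C (aromatic): no H
  2 × C (aromatic): 1 H each → 2
  2 × C: no H
  2 × O: no H
  1 × C: 3 H
  1 × Cl: no H
  1 × N: no H
  1 × S: 1 H
  Total hydrogens = 6.

6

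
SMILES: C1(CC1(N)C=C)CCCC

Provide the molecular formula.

C9H17N

Heavy atoms from the SMILES: 9 C, 1 N.
Implicit hydrogens by atom environment:
  5 × C: 2 H each → 10
  2 × C: 1 H each → 2
  1 × C: 3 H
  1 × C: no H
  1 × N: 2 H
  Total hydrogens = 17.
Molecular formula: C9H17N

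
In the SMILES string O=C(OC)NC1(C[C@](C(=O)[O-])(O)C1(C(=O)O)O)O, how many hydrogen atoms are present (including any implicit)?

10

Hydrogens are implicit in SMILES; fill each atom to its normal valence:
  6 × C: no H
  4 × O: 1 H each → 4
  4 × O: no H
  1 × C: 3 H
  1 × C: 2 H
  1 × N: 1 H
  1 × O (charge -1): no H
  Total hydrogens = 10.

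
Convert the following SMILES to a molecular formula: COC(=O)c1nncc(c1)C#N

Heavy atoms from the SMILES: 7 C, 3 N, 2 O.
Implicit hydrogens by atom environment:
  2 × C (aromatic): 1 H each → 2
  2 × C (aromatic): no H
  2 × C: no H
  2 × N (aromatic): no H
  2 × O: no H
  1 × C: 3 H
  1 × N: no H
  Total hydrogens = 5.
Molecular formula: C7H5N3O2

C7H5N3O2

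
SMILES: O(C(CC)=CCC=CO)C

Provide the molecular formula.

C8H14O2

Heavy atoms from the SMILES: 8 C, 2 O.
Implicit hydrogens by atom environment:
  3 × C: 1 H each → 3
  2 × C: 3 H each → 6
  2 × C: 2 H each → 4
  1 × C: no H
  1 × O: 1 H
  1 × O: no H
  Total hydrogens = 14.
Molecular formula: C8H14O2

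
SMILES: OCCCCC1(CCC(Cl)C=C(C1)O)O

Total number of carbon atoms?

The symbol for carbon appears 11 times in the SMILES. (Cl is a single chlorine, not C + l.)

11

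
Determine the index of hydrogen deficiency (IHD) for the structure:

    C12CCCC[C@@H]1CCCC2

2

Molecular formula from the SMILES: C10H18.
DoU = (2C + 2 + N − H − X)/2 = (2·10 + 2 + 0 − 18 − 0)/2 = 4/2 = 2.
(Structurally: 2 ring(s) + 0 π bond(s) = 2.)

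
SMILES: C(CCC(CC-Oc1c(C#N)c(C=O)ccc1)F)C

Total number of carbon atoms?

15

The symbol for carbon appears 15 times in the SMILES. Lowercase c denotes aromatic carbon and counts toward C.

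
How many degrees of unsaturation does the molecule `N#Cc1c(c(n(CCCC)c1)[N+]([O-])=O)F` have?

Molecular formula from the SMILES: C9H10FN3O2.
DoU = (2C + 2 + N − H − X)/2 = (2·9 + 2 + 3 − 10 − 1)/2 = 12/2 = 6.
(Structurally: 1 ring(s) + 5 π bond(s) = 6.)

6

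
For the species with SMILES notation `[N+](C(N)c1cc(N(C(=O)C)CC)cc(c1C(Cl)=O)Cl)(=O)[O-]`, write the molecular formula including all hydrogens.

C12H13Cl2N3O4

Heavy atoms from the SMILES: 12 C, 2 Cl, 3 N, 4 O.
Implicit hydrogens by atom environment:
  4 × C (aromatic): no H
  3 × O: no H
  2 × C: 3 H each → 6
  2 × C (aromatic): 1 H each → 2
  2 × C: no H
  2 × Cl: no H
  1 × C: 2 H
  1 × C: 1 H
  1 × N: 2 H
  1 × N: no H
  1 × N (charge +1): no H
  1 × O (charge -1): no H
  Total hydrogens = 13.
Molecular formula: C12H13Cl2N3O4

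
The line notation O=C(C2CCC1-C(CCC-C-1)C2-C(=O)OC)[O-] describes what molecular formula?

C13H19O4-

Heavy atoms from the SMILES: 13 C, 4 O.
Implicit hydrogens by atom environment:
  6 × C: 2 H each → 12
  4 × C: 1 H each → 4
  3 × O: no H
  2 × C: no H
  1 × C: 3 H
  1 × O (charge -1): no H
  Total hydrogens = 19.
Net charge -1.
Molecular formula: C13H19O4-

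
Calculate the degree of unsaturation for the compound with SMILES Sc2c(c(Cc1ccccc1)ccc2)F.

8

Molecular formula from the SMILES: C13H11FS.
DoU = (2C + 2 + N − H − X)/2 = (2·13 + 2 + 0 − 11 − 1)/2 = 16/2 = 8.
(Structurally: 2 ring(s) + 6 π bond(s) = 8.)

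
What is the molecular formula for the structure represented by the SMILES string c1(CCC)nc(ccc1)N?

Heavy atoms from the SMILES: 8 C, 2 N.
Implicit hydrogens by atom environment:
  3 × C (aromatic): 1 H each → 3
  2 × C: 2 H each → 4
  2 × C (aromatic): no H
  1 × C: 3 H
  1 × N: 2 H
  1 × N (aromatic): no H
  Total hydrogens = 12.
Molecular formula: C8H12N2

C8H12N2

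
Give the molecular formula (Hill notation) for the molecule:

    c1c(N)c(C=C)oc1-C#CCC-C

Heavy atoms from the SMILES: 11 C, 1 N, 1 O.
Implicit hydrogens by atom environment:
  3 × C: 2 H each → 6
  3 × C (aromatic): no H
  2 × C: no H
  1 × C: 3 H
  1 × C (aromatic): 1 H
  1 × C: 1 H
  1 × N: 2 H
  1 × O (aromatic): no H
  Total hydrogens = 13.
Molecular formula: C11H13NO

C11H13NO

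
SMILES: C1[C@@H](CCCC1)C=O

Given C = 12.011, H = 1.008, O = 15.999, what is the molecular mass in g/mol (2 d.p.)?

Molecular formula: C7H12O.
M = 7×12.011 + 12×1.008 + 1×15.999 = 112.17 g/mol.

112.17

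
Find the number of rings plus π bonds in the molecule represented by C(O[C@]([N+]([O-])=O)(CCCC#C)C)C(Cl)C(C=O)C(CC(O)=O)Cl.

Molecular formula from the SMILES: C14H19Cl2NO6.
DoU = (2C + 2 + N − H − X)/2 = (2·14 + 2 + 1 − 19 − 2)/2 = 10/2 = 5.
(Structurally: 0 ring(s) + 5 π bond(s) = 5.)

5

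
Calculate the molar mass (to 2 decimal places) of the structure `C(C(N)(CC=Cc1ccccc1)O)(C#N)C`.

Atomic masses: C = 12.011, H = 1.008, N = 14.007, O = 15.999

Molecular formula: C13H16N2O.
M = 13×12.011 + 16×1.008 + 2×14.007 + 1×15.999 = 216.28 g/mol.

216.28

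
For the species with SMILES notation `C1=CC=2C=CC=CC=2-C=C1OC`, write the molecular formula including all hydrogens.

C11H10O

Heavy atoms from the SMILES: 11 C, 1 O.
Implicit hydrogens by atom environment:
  7 × C (aromatic): 1 H each → 7
  3 × C (aromatic): no H
  1 × C: 3 H
  1 × O: no H
  Total hydrogens = 10.
Molecular formula: C11H10O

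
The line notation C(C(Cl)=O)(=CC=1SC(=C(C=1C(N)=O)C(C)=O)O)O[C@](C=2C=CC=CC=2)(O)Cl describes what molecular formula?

C17H13Cl2NO6S

Heavy atoms from the SMILES: 17 C, 2 Cl, 1 N, 6 O, 1 S.
Implicit hydrogens by atom environment:
  5 × C (aromatic): 1 H each → 5
  5 × C (aromatic): no H
  5 × C: no H
  4 × O: no H
  2 × Cl: no H
  2 × O: 1 H each → 2
  1 × C: 3 H
  1 × C: 1 H
  1 × N: 2 H
  1 × S (aromatic): no H
  Total hydrogens = 13.
Molecular formula: C17H13Cl2NO6S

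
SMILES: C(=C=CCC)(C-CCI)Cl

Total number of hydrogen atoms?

Hydrogens are implicit in SMILES; fill each atom to its normal valence:
  4 × C: 2 H each → 8
  2 × C: no H
  1 × C: 3 H
  1 × C: 1 H
  1 × Cl: no H
  1 × I: no H
  Total hydrogens = 12.

12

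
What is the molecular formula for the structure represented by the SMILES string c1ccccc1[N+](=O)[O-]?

C6H5NO2

Heavy atoms from the SMILES: 6 C, 1 N, 2 O.
Implicit hydrogens by atom environment:
  5 × C (aromatic): 1 H each → 5
  1 × C (aromatic): no H
  1 × N (charge +1): no H
  1 × O: no H
  1 × O (charge -1): no H
  Total hydrogens = 5.
Molecular formula: C6H5NO2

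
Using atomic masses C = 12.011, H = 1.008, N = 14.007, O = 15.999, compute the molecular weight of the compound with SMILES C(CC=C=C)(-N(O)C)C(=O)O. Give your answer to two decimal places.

Molecular formula: C7H11NO3.
M = 7×12.011 + 11×1.008 + 1×14.007 + 3×15.999 = 157.17 g/mol.

157.17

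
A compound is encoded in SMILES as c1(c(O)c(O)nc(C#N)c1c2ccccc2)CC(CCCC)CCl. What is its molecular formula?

Heavy atoms from the SMILES: 19 C, 1 Cl, 2 N, 2 O.
Implicit hydrogens by atom environment:
  6 × C (aromatic): no H
  5 × C: 2 H each → 10
  5 × C (aromatic): 1 H each → 5
  2 × O: 1 H each → 2
  1 × C: 3 H
  1 × C: 1 H
  1 × C: no H
  1 × Cl: no H
  1 × N (aromatic): no H
  1 × N: no H
  Total hydrogens = 21.
Molecular formula: C19H21ClN2O2

C19H21ClN2O2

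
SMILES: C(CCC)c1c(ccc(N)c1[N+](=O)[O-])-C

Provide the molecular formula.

Heavy atoms from the SMILES: 11 C, 2 N, 2 O.
Implicit hydrogens by atom environment:
  4 × C (aromatic): no H
  3 × C: 2 H each → 6
  2 × C: 3 H each → 6
  2 × C (aromatic): 1 H each → 2
  1 × N: 2 H
  1 × N (charge +1): no H
  1 × O: no H
  1 × O (charge -1): no H
  Total hydrogens = 16.
Molecular formula: C11H16N2O2

C11H16N2O2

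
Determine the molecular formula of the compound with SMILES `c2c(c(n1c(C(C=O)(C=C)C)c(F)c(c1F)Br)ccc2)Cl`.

C15H11BrClF2NO

Heavy atoms from the SMILES: 1 Br, 15 C, 1 Cl, 2 F, 1 N, 1 O.
Implicit hydrogens by atom environment:
  6 × C (aromatic): no H
  4 × C (aromatic): 1 H each → 4
  2 × C: 1 H each → 2
  2 × F: no H
  1 × Br: no H
  1 × C: 3 H
  1 × C: 2 H
  1 × C: no H
  1 × Cl: no H
  1 × N (aromatic): no H
  1 × O: no H
  Total hydrogens = 11.
Molecular formula: C15H11BrClF2NO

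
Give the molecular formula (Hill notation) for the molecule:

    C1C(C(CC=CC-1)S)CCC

C10H18S

Heavy atoms from the SMILES: 10 C, 1 S.
Implicit hydrogens by atom environment:
  5 × C: 2 H each → 10
  4 × C: 1 H each → 4
  1 × C: 3 H
  1 × S: 1 H
  Total hydrogens = 18.
Molecular formula: C10H18S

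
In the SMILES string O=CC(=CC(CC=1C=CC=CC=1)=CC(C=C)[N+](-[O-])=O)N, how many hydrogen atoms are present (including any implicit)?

16

Hydrogens are implicit in SMILES; fill each atom to its normal valence:
  5 × C: 1 H each → 5
  5 × C (aromatic): 1 H each → 5
  2 × C: 2 H each → 4
  2 × C: no H
  2 × O: no H
  1 × C (aromatic): no H
  1 × N: 2 H
  1 × N (charge +1): no H
  1 × O (charge -1): no H
  Total hydrogens = 16.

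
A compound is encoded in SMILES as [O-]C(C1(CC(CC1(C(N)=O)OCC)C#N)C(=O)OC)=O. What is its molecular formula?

C12H15N2O6-

Heavy atoms from the SMILES: 12 C, 2 N, 6 O.
Implicit hydrogens by atom environment:
  6 × C: no H
  5 × O: no H
  3 × C: 2 H each → 6
  2 × C: 3 H each → 6
  1 × C: 1 H
  1 × N: 2 H
  1 × N: no H
  1 × O (charge -1): no H
  Total hydrogens = 15.
Net charge -1.
Molecular formula: C12H15N2O6-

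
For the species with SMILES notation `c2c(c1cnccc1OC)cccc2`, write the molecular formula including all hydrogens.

Heavy atoms from the SMILES: 12 C, 1 N, 1 O.
Implicit hydrogens by atom environment:
  8 × C (aromatic): 1 H each → 8
  3 × C (aromatic): no H
  1 × C: 3 H
  1 × N (aromatic): no H
  1 × O: no H
  Total hydrogens = 11.
Molecular formula: C12H11NO

C12H11NO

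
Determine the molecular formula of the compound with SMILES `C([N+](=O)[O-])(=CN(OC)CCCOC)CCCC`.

Heavy atoms from the SMILES: 11 C, 2 N, 4 O.
Implicit hydrogens by atom environment:
  6 × C: 2 H each → 12
  3 × C: 3 H each → 9
  3 × O: no H
  1 × C: 1 H
  1 × C: no H
  1 × N: no H
  1 × N (charge +1): no H
  1 × O (charge -1): no H
  Total hydrogens = 22.
Molecular formula: C11H22N2O4

C11H22N2O4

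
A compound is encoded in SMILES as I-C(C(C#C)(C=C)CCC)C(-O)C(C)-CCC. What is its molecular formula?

C15H25IO

Heavy atoms from the SMILES: 15 C, 1 I, 1 O.
Implicit hydrogens by atom environment:
  5 × C: 2 H each → 10
  5 × C: 1 H each → 5
  3 × C: 3 H each → 9
  2 × C: no H
  1 × I: no H
  1 × O: 1 H
  Total hydrogens = 25.
Molecular formula: C15H25IO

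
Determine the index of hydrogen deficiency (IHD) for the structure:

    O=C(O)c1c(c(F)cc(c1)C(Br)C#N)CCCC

7

Molecular formula from the SMILES: C13H13BrFNO2.
DoU = (2C + 2 + N − H − X)/2 = (2·13 + 2 + 1 − 13 − 2)/2 = 14/2 = 7.
(Structurally: 1 ring(s) + 6 π bond(s) = 7.)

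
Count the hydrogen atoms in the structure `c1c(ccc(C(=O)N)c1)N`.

8

Hydrogens are implicit in SMILES; fill each atom to its normal valence:
  4 × C (aromatic): 1 H each → 4
  2 × C (aromatic): no H
  2 × N: 2 H each → 4
  1 × C: no H
  1 × O: no H
  Total hydrogens = 8.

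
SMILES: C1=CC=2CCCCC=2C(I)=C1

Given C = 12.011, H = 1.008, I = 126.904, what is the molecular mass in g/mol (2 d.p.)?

Molecular formula: C10H11I.
M = 10×12.011 + 11×1.008 + 1×126.904 = 258.10 g/mol.

258.10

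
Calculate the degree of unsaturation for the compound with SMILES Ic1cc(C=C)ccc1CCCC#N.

7

Molecular formula from the SMILES: C12H12IN.
DoU = (2C + 2 + N − H − X)/2 = (2·12 + 2 + 1 − 12 − 1)/2 = 14/2 = 7.
(Structurally: 1 ring(s) + 6 π bond(s) = 7.)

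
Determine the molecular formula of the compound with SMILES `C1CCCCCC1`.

Heavy atoms from the SMILES: 7 C.
Implicit hydrogens by atom environment:
  7 × C: 2 H each → 14
  Total hydrogens = 14.
Molecular formula: C7H14

C7H14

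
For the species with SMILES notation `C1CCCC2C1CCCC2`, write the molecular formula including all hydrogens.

Heavy atoms from the SMILES: 10 C.
Implicit hydrogens by atom environment:
  8 × C: 2 H each → 16
  2 × C: 1 H each → 2
  Total hydrogens = 18.
Molecular formula: C10H18

C10H18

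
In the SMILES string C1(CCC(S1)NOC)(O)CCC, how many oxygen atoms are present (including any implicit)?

The symbol for oxygen appears 2 times in the SMILES.

2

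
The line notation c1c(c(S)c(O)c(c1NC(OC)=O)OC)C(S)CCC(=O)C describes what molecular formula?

Heavy atoms from the SMILES: 14 C, 1 N, 5 O, 2 S.
Implicit hydrogens by atom environment:
  5 × C (aromatic): no H
  4 × O: no H
  3 × C: 3 H each → 9
  2 × C: 2 H each → 4
  2 × C: no H
  2 × S: 1 H each → 2
  1 × C (aromatic): 1 H
  1 × C: 1 H
  1 × N: 1 H
  1 × O: 1 H
  Total hydrogens = 19.
Molecular formula: C14H19NO5S2

C14H19NO5S2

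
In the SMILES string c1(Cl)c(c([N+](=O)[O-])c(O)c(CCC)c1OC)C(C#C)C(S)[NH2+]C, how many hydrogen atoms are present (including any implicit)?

20

Hydrogens are implicit in SMILES; fill each atom to its normal valence:
  6 × C (aromatic): no H
  3 × C: 3 H each → 9
  3 × C: 1 H each → 3
  2 × C: 2 H each → 4
  2 × O: no H
  1 × C: no H
  1 × Cl: no H
  1 × N (charge +1): 2 H
  1 × N (charge +1): no H
  1 × O: 1 H
  1 × O (charge -1): no H
  1 × S: 1 H
  Total hydrogens = 20.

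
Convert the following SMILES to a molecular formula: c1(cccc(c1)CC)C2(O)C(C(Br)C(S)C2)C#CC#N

Heavy atoms from the SMILES: 1 Br, 16 C, 1 N, 1 O, 1 S.
Implicit hydrogens by atom environment:
  4 × C (aromatic): 1 H each → 4
  4 × C: no H
  3 × C: 1 H each → 3
  2 × C: 2 H each → 4
  2 × C (aromatic): no H
  1 × Br: no H
  1 × C: 3 H
  1 × N: no H
  1 × O: 1 H
  1 × S: 1 H
  Total hydrogens = 16.
Molecular formula: C16H16BrNOS

C16H16BrNOS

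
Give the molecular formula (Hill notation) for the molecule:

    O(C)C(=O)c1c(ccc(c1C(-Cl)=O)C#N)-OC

C11H8ClNO4

Heavy atoms from the SMILES: 11 C, 1 Cl, 1 N, 4 O.
Implicit hydrogens by atom environment:
  4 × C (aromatic): no H
  4 × O: no H
  3 × C: no H
  2 × C: 3 H each → 6
  2 × C (aromatic): 1 H each → 2
  1 × Cl: no H
  1 × N: no H
  Total hydrogens = 8.
Molecular formula: C11H8ClNO4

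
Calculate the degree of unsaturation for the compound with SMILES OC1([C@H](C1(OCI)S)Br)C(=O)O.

Molecular formula from the SMILES: C5H6BrIO4S.
DoU = (2C + 2 + N − H − X)/2 = (2·5 + 2 + 0 − 6 − 2)/2 = 4/2 = 2.
(Structurally: 1 ring(s) + 1 π bond(s) = 2.)

2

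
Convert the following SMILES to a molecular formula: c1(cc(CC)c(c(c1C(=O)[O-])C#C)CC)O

Heavy atoms from the SMILES: 13 C, 3 O.
Implicit hydrogens by atom environment:
  5 × C (aromatic): no H
  2 × C: 3 H each → 6
  2 × C: 2 H each → 4
  2 × C: no H
  1 × C (aromatic): 1 H
  1 × C: 1 H
  1 × O: 1 H
  1 × O: no H
  1 × O (charge -1): no H
  Total hydrogens = 13.
Net charge -1.
Molecular formula: C13H13O3-

C13H13O3-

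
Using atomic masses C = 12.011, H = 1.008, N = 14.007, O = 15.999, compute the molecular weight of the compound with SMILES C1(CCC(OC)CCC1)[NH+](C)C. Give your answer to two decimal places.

Molecular formula: C10H22NO+.
M = 10×12.011 + 22×1.008 + 1×14.007 + 1×15.999 = 172.29 g/mol.

172.29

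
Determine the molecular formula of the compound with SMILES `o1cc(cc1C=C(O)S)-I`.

C6H5IO2S

Heavy atoms from the SMILES: 6 C, 1 I, 2 O, 1 S.
Implicit hydrogens by atom environment:
  2 × C (aromatic): 1 H each → 2
  2 × C (aromatic): no H
  1 × C: 1 H
  1 × C: no H
  1 × I: no H
  1 × O: 1 H
  1 × O (aromatic): no H
  1 × S: 1 H
  Total hydrogens = 5.
Molecular formula: C6H5IO2S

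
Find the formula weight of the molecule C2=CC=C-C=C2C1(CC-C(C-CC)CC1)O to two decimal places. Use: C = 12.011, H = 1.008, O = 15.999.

Molecular formula: C15H22O.
M = 15×12.011 + 22×1.008 + 1×15.999 = 218.34 g/mol.

218.34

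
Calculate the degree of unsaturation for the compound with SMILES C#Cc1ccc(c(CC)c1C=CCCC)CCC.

7

Molecular formula from the SMILES: C18H24.
DoU = (2C + 2 + N − H − X)/2 = (2·18 + 2 + 0 − 24 − 0)/2 = 14/2 = 7.
(Structurally: 1 ring(s) + 6 π bond(s) = 7.)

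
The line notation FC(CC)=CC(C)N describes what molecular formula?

Heavy atoms from the SMILES: 6 C, 1 F, 1 N.
Implicit hydrogens by atom environment:
  2 × C: 3 H each → 6
  2 × C: 1 H each → 2
  1 × C: 2 H
  1 × C: no H
  1 × F: no H
  1 × N: 2 H
  Total hydrogens = 12.
Molecular formula: C6H12FN

C6H12FN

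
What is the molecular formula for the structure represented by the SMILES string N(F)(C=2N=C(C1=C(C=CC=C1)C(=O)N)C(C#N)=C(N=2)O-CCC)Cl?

C15H13ClFN5O2

Heavy atoms from the SMILES: 15 C, 1 Cl, 1 F, 5 N, 2 O.
Implicit hydrogens by atom environment:
  6 × C (aromatic): no H
  4 × C (aromatic): 1 H each → 4
  2 × C: 2 H each → 4
  2 × C: no H
  2 × N (aromatic): no H
  2 × N: no H
  2 × O: no H
  1 × C: 3 H
  1 × Cl: no H
  1 × F: no H
  1 × N: 2 H
  Total hydrogens = 13.
Molecular formula: C15H13ClFN5O2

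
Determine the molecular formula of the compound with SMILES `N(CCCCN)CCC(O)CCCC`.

C11H26N2O

Heavy atoms from the SMILES: 11 C, 2 N, 1 O.
Implicit hydrogens by atom environment:
  9 × C: 2 H each → 18
  1 × C: 3 H
  1 × C: 1 H
  1 × N: 2 H
  1 × N: 1 H
  1 × O: 1 H
  Total hydrogens = 26.
Molecular formula: C11H26N2O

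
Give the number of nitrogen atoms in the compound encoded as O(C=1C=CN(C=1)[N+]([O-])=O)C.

2

The symbol for nitrogen appears 2 times in the SMILES.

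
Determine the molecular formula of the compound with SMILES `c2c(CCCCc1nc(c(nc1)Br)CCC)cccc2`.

Heavy atoms from the SMILES: 1 Br, 17 C, 2 N.
Implicit hydrogens by atom environment:
  6 × C: 2 H each → 12
  6 × C (aromatic): 1 H each → 6
  4 × C (aromatic): no H
  2 × N (aromatic): no H
  1 × Br: no H
  1 × C: 3 H
  Total hydrogens = 21.
Molecular formula: C17H21BrN2

C17H21BrN2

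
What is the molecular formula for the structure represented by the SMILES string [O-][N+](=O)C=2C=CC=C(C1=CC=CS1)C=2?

C10H7NO2S

Heavy atoms from the SMILES: 10 C, 1 N, 2 O, 1 S.
Implicit hydrogens by atom environment:
  7 × C (aromatic): 1 H each → 7
  3 × C (aromatic): no H
  1 × N (charge +1): no H
  1 × O: no H
  1 × O (charge -1): no H
  1 × S (aromatic): no H
  Total hydrogens = 7.
Molecular formula: C10H7NO2S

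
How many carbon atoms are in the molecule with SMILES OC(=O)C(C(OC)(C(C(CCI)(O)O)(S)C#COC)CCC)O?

14

The symbol for carbon appears 14 times in the SMILES.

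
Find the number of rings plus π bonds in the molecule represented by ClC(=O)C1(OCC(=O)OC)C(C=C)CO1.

Molecular formula from the SMILES: C9H11ClO5.
DoU = (2C + 2 + N − H − X)/2 = (2·9 + 2 + 0 − 11 − 1)/2 = 8/2 = 4.
(Structurally: 1 ring(s) + 3 π bond(s) = 4.)

4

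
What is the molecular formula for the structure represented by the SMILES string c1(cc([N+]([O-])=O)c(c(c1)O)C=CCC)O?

C10H11NO4

Heavy atoms from the SMILES: 10 C, 1 N, 4 O.
Implicit hydrogens by atom environment:
  4 × C (aromatic): no H
  2 × C (aromatic): 1 H each → 2
  2 × C: 1 H each → 2
  2 × O: 1 H each → 2
  1 × C: 3 H
  1 × C: 2 H
  1 × N (charge +1): no H
  1 × O: no H
  1 × O (charge -1): no H
  Total hydrogens = 11.
Molecular formula: C10H11NO4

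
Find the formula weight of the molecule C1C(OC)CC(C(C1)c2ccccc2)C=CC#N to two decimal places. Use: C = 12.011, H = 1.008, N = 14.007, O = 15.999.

241.33

Molecular formula: C16H19NO.
M = 16×12.011 + 19×1.008 + 1×14.007 + 1×15.999 = 241.33 g/mol.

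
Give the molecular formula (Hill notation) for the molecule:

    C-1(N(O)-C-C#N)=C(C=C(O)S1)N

Heavy atoms from the SMILES: 6 C, 3 N, 2 O, 1 S.
Implicit hydrogens by atom environment:
  3 × C (aromatic): no H
  2 × N: no H
  2 × O: 1 H each → 2
  1 × C: 2 H
  1 × C (aromatic): 1 H
  1 × C: no H
  1 × N: 2 H
  1 × S (aromatic): no H
  Total hydrogens = 7.
Molecular formula: C6H7N3O2S

C6H7N3O2S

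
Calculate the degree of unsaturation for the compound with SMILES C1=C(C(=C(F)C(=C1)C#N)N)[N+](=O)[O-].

7

Molecular formula from the SMILES: C7H4FN3O2.
DoU = (2C + 2 + N − H − X)/2 = (2·7 + 2 + 3 − 4 − 1)/2 = 14/2 = 7.
(Structurally: 1 ring(s) + 6 π bond(s) = 7.)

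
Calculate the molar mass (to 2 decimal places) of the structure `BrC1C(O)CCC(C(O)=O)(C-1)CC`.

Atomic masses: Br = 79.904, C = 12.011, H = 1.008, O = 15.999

Molecular formula: C9H15BrO3.
M = 1×79.904 + 9×12.011 + 15×1.008 + 3×15.999 = 251.12 g/mol.

251.12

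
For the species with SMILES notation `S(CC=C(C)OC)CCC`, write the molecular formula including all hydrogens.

Heavy atoms from the SMILES: 8 C, 1 O, 1 S.
Implicit hydrogens by atom environment:
  3 × C: 3 H each → 9
  3 × C: 2 H each → 6
  1 × C: 1 H
  1 × C: no H
  1 × O: no H
  1 × S: no H
  Total hydrogens = 16.
Molecular formula: C8H16OS

C8H16OS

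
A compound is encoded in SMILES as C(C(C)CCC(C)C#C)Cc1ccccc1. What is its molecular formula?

C16H22

Heavy atoms from the SMILES: 16 C.
Implicit hydrogens by atom environment:
  5 × C (aromatic): 1 H each → 5
  4 × C: 2 H each → 8
  3 × C: 1 H each → 3
  2 × C: 3 H each → 6
  1 × C (aromatic): no H
  1 × C: no H
  Total hydrogens = 22.
Molecular formula: C16H22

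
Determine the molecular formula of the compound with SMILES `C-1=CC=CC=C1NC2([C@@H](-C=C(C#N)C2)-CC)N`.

C14H17N3

Heavy atoms from the SMILES: 14 C, 3 N.
Implicit hydrogens by atom environment:
  5 × C (aromatic): 1 H each → 5
  3 × C: no H
  2 × C: 2 H each → 4
  2 × C: 1 H each → 2
  1 × C: 3 H
  1 × C (aromatic): no H
  1 × N: 2 H
  1 × N: 1 H
  1 × N: no H
  Total hydrogens = 17.
Molecular formula: C14H17N3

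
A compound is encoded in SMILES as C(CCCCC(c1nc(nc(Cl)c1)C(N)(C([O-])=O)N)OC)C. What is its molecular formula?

Heavy atoms from the SMILES: 14 C, 1 Cl, 4 N, 3 O.
Implicit hydrogens by atom environment:
  5 × C: 2 H each → 10
  3 × C (aromatic): no H
  2 × C: 3 H each → 6
  2 × C: no H
  2 × N: 2 H each → 4
  2 × N (aromatic): no H
  2 × O: no H
  1 × C (aromatic): 1 H
  1 × C: 1 H
  1 × Cl: no H
  1 × O (charge -1): no H
  Total hydrogens = 22.
Net charge -1.
Molecular formula: C14H22ClN4O3-

C14H22ClN4O3-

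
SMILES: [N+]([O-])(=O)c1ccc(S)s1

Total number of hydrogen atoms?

Hydrogens are implicit in SMILES; fill each atom to its normal valence:
  2 × C (aromatic): 1 H each → 2
  2 × C (aromatic): no H
  1 × N (charge +1): no H
  1 × O: no H
  1 × O (charge -1): no H
  1 × S: 1 H
  1 × S (aromatic): no H
  Total hydrogens = 3.

3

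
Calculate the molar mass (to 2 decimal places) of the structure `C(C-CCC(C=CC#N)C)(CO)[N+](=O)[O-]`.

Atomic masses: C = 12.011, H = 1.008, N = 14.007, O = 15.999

212.25

Molecular formula: C10H16N2O3.
M = 10×12.011 + 16×1.008 + 2×14.007 + 3×15.999 = 212.25 g/mol.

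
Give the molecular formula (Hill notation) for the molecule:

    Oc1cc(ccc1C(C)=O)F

C8H7FO2

Heavy atoms from the SMILES: 8 C, 1 F, 2 O.
Implicit hydrogens by atom environment:
  3 × C (aromatic): 1 H each → 3
  3 × C (aromatic): no H
  1 × C: 3 H
  1 × C: no H
  1 × F: no H
  1 × O: 1 H
  1 × O: no H
  Total hydrogens = 7.
Molecular formula: C8H7FO2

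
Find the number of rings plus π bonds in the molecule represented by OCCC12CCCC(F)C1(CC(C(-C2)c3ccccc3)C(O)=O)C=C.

8

Molecular formula from the SMILES: C21H27FO3.
DoU = (2C + 2 + N − H − X)/2 = (2·21 + 2 + 0 − 27 − 1)/2 = 16/2 = 8.
(Structurally: 3 ring(s) + 5 π bond(s) = 8.)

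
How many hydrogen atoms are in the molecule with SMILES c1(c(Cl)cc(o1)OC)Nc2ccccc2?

Hydrogens are implicit in SMILES; fill each atom to its normal valence:
  6 × C (aromatic): 1 H each → 6
  4 × C (aromatic): no H
  1 × C: 3 H
  1 × Cl: no H
  1 × N: 1 H
  1 × O (aromatic): no H
  1 × O: no H
  Total hydrogens = 10.

10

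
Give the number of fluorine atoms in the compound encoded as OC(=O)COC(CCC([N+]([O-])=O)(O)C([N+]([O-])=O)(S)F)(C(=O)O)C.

1

The symbol for fluorine appears 1 time in the SMILES.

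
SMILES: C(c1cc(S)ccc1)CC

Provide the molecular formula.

Heavy atoms from the SMILES: 9 C, 1 S.
Implicit hydrogens by atom environment:
  4 × C (aromatic): 1 H each → 4
  2 × C: 2 H each → 4
  2 × C (aromatic): no H
  1 × C: 3 H
  1 × S: 1 H
  Total hydrogens = 12.
Molecular formula: C9H12S

C9H12S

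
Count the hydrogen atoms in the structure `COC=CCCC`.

Hydrogens are implicit in SMILES; fill each atom to its normal valence:
  2 × C: 3 H each → 6
  2 × C: 2 H each → 4
  2 × C: 1 H each → 2
  1 × O: no H
  Total hydrogens = 12.

12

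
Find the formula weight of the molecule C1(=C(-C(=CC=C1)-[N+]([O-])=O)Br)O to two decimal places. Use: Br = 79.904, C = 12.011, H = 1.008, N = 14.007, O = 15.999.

218.01

Molecular formula: C6H4BrNO3.
M = 1×79.904 + 6×12.011 + 4×1.008 + 1×14.007 + 3×15.999 = 218.01 g/mol.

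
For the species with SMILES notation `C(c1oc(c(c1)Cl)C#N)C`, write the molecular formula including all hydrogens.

C7H6ClNO

Heavy atoms from the SMILES: 7 C, 1 Cl, 1 N, 1 O.
Implicit hydrogens by atom environment:
  3 × C (aromatic): no H
  1 × C: 3 H
  1 × C: 2 H
  1 × C (aromatic): 1 H
  1 × C: no H
  1 × Cl: no H
  1 × N: no H
  1 × O (aromatic): no H
  Total hydrogens = 6.
Molecular formula: C7H6ClNO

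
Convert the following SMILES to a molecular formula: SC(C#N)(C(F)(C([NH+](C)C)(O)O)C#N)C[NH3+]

[C8H15FN4O2S]2+

Heavy atoms from the SMILES: 8 C, 1 F, 4 N, 2 O, 1 S.
Implicit hydrogens by atom environment:
  5 × C: no H
  2 × C: 3 H each → 6
  2 × N: no H
  2 × O: 1 H each → 2
  1 × C: 2 H
  1 × F: no H
  1 × N (charge +1): 3 H
  1 × N (charge +1): 1 H
  1 × S: 1 H
  Total hydrogens = 15.
Net charge +2.
Molecular formula: [C8H15FN4O2S]2+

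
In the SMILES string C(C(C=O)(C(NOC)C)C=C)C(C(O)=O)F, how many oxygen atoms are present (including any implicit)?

The symbol for oxygen appears 4 times in the SMILES.

4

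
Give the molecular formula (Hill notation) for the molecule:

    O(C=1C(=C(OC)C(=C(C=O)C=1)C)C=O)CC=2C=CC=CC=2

C17H16O4

Heavy atoms from the SMILES: 17 C, 4 O.
Implicit hydrogens by atom environment:
  6 × C (aromatic): 1 H each → 6
  6 × C (aromatic): no H
  4 × O: no H
  2 × C: 3 H each → 6
  2 × C: 1 H each → 2
  1 × C: 2 H
  Total hydrogens = 16.
Molecular formula: C17H16O4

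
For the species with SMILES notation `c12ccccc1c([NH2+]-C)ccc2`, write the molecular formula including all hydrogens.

Heavy atoms from the SMILES: 11 C, 1 N.
Implicit hydrogens by atom environment:
  7 × C (aromatic): 1 H each → 7
  3 × C (aromatic): no H
  1 × C: 3 H
  1 × N (charge +1): 2 H
  Total hydrogens = 12.
Net charge +1.
Molecular formula: C11H12N+

C11H12N+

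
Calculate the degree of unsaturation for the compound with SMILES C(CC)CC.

Molecular formula from the SMILES: C5H12.
DoU = (2C + 2 + N − H − X)/2 = (2·5 + 2 + 0 − 12 − 0)/2 = 0/2 = 0.
(Structurally: 0 ring(s) + 0 π bond(s) = 0.)

0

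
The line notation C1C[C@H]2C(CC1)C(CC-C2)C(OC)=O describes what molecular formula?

C12H20O2

Heavy atoms from the SMILES: 12 C, 2 O.
Implicit hydrogens by atom environment:
  7 × C: 2 H each → 14
  3 × C: 1 H each → 3
  2 × O: no H
  1 × C: 3 H
  1 × C: no H
  Total hydrogens = 20.
Molecular formula: C12H20O2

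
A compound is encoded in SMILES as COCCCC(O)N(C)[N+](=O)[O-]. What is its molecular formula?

C6H14N2O4

Heavy atoms from the SMILES: 6 C, 2 N, 4 O.
Implicit hydrogens by atom environment:
  3 × C: 2 H each → 6
  2 × C: 3 H each → 6
  2 × O: no H
  1 × C: 1 H
  1 × N: no H
  1 × N (charge +1): no H
  1 × O: 1 H
  1 × O (charge -1): no H
  Total hydrogens = 14.
Molecular formula: C6H14N2O4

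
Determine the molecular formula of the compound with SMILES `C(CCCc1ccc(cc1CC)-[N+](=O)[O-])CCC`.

C15H23NO2

Heavy atoms from the SMILES: 15 C, 1 N, 2 O.
Implicit hydrogens by atom environment:
  7 × C: 2 H each → 14
  3 × C (aromatic): 1 H each → 3
  3 × C (aromatic): no H
  2 × C: 3 H each → 6
  1 × N (charge +1): no H
  1 × O: no H
  1 × O (charge -1): no H
  Total hydrogens = 23.
Molecular formula: C15H23NO2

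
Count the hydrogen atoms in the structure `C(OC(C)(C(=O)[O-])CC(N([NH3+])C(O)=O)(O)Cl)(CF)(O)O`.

14

Hydrogens are implicit in SMILES; fill each atom to its normal valence:
  5 × C: no H
  4 × O: 1 H each → 4
  3 × O: no H
  2 × C: 2 H each → 4
  1 × C: 3 H
  1 × Cl: no H
  1 × F: no H
  1 × N (charge +1): 3 H
  1 × N: no H
  1 × O (charge -1): no H
  Total hydrogens = 14.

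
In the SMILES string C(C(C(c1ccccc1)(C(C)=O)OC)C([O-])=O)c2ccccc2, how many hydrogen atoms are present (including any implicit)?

19

Hydrogens are implicit in SMILES; fill each atom to its normal valence:
  10 × C (aromatic): 1 H each → 10
  3 × C: no H
  3 × O: no H
  2 × C: 3 H each → 6
  2 × C (aromatic): no H
  1 × C: 2 H
  1 × C: 1 H
  1 × O (charge -1): no H
  Total hydrogens = 19.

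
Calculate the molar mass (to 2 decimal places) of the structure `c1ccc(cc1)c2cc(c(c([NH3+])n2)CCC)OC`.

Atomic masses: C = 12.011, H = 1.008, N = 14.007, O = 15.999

243.33

Molecular formula: C15H19N2O+.
M = 15×12.011 + 19×1.008 + 2×14.007 + 1×15.999 = 243.33 g/mol.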